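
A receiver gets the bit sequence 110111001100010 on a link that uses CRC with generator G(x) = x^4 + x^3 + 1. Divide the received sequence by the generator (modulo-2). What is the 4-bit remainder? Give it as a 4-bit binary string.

1110

Modulo-2 division of 110111001100010 by 11001:
  pos 0: 11011 XOR 11001 = 00010
  pos 3: 10100 XOR 11001 = 01101
  pos 4: 11011 XOR 11001 = 00010
  pos 7: 10100 XOR 11001 = 01101
  pos 8: 11010 XOR 11001 = 00011
Remainder = 1110 (nonzero — an error is detected).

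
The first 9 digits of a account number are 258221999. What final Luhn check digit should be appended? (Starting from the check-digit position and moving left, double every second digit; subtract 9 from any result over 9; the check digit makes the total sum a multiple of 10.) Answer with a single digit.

0

Partial digits right→left: 9 9 9 1 2 2 8 5 2
Double every second digit counting from the check-digit position (so the 1st, 3rd, 5th, ... of the partial from the right).
  doubled (with −9 where >9): 9 9 4 7 4 → sum 33
  kept as-is: 9 1 2 5 → sum 17
Total = 33 + 17 = 50.
Check digit = (10 − (50 mod 10)) mod 10 = 0.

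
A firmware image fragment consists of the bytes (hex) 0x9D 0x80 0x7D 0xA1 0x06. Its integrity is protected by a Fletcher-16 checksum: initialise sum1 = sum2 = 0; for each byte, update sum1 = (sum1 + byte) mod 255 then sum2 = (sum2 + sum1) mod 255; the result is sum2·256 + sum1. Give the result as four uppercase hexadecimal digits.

D743

Running sums (mod 255):
  after byte 0 (0x9D): sum1=157, sum2=157
  after byte 1 (0x80): sum1=30, sum2=187
  after byte 2 (0x7D): sum1=155, sum2=87
  after byte 3 (0xA1): sum1=61, sum2=148
  after byte 4 (0x06): sum1=67, sum2=215
Checksum = sum2·256 + sum1 = 215·256 + 67 = 55107 = 0xD743.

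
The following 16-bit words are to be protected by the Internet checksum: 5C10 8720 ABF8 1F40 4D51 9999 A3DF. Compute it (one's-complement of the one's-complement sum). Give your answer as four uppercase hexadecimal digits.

C6CB

One's-complement addition (fold any carry out of bit 15 back into bit 0):
  0x5C10 + 0x8720 = 0x0E330
  0xE330 + 0xABF8 = 0x18F28 → wrap carry → 0x8F29
  0x8F29 + 0x1F40 = 0x0AE69
  0xAE69 + 0x4D51 = 0x0FBBA
  0xFBBA + 0x9999 = 0x19553 → wrap carry → 0x9554
  0x9554 + 0xA3DF = 0x13933 → wrap carry → 0x3934
One's-complement sum = 0x3934.
Checksum = ~0x3934 & 0xFFFF = 0xC6CB.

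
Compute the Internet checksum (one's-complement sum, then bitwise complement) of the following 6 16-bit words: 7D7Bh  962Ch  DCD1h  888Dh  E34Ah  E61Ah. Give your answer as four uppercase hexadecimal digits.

BD92

One's-complement addition (fold any carry out of bit 15 back into bit 0):
  0x7D7B + 0x962C = 0x113A7 → wrap carry → 0x13A8
  0x13A8 + 0xDCD1 = 0x0F079
  0xF079 + 0x888D = 0x17906 → wrap carry → 0x7907
  0x7907 + 0xE34A = 0x15C51 → wrap carry → 0x5C52
  0x5C52 + 0xE61A = 0x1426C → wrap carry → 0x426D
One's-complement sum = 0x426D.
Checksum = ~0x426D & 0xFFFF = 0xBD92.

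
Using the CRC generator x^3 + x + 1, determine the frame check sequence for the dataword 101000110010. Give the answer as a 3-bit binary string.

011

Append 3 zeros: 101000110010000. Divide by 1011 (XOR where the leading bit is 1):
  pos 0: 1010 XOR 1011 = 0001
  pos 3: 1001 XOR 1011 = 0010
  pos 5: 1010 XOR 1011 = 0001
  pos 8: 1010 XOR 1011 = 0001
  pos 11: 1000 XOR 1011 = 0011
Remainder (last 3 bits) = 011. This is the CRC / FCS.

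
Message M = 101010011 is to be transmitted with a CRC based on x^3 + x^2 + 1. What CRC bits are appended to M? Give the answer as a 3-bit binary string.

000

Append 3 zeros: 101010011000. Divide by 1101 (XOR where the leading bit is 1):
  pos 0: 1010 XOR 1101 = 0111
  pos 1: 1111 XOR 1101 = 0010
  pos 3: 1000 XOR 1101 = 0101
  pos 4: 1011 XOR 1101 = 0110
  pos 5: 1101 XOR 1101 = 0000
Remainder (last 3 bits) = 000. This is the CRC / FCS.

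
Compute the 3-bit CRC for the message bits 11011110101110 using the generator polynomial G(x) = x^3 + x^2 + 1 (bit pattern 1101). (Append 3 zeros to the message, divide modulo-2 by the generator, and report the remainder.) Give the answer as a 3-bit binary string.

Append 3 zeros: 11011110101110000. Divide by 1101 (XOR where the leading bit is 1):
  pos 0: 1101 XOR 1101 = 0000
  pos 4: 1110 XOR 1101 = 0011
  pos 6: 1110 XOR 1101 = 0011
  pos 8: 1111 XOR 1101 = 0010
  pos 10: 1010 XOR 1101 = 0111
  pos 11: 1110 XOR 1101 = 0011
  pos 13: 1100 XOR 1101 = 0001
Remainder (last 3 bits) = 001. This is the CRC / FCS.

001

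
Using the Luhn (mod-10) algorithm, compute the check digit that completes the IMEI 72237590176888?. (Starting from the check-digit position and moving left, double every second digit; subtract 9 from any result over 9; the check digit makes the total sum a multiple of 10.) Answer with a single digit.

Partial digits right→left: 8 8 8 6 7 1 0 9 5 7 3 2 2 7
Double every second digit counting from the check-digit position (so the 1st, 3rd, 5th, ... of the partial from the right).
  doubled (with −9 where >9): 7 7 5 0 1 6 4 → sum 30
  kept as-is: 8 6 1 9 7 2 7 → sum 40
Total = 30 + 40 = 70.
Check digit = (10 − (70 mod 10)) mod 10 = 0.

0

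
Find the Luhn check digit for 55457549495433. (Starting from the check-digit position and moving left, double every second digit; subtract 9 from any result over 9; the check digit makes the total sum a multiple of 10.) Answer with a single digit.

3

Partial digits right→left: 3 3 4 5 9 4 9 4 5 7 5 4 5 5
Double every second digit counting from the check-digit position (so the 1st, 3rd, 5th, ... of the partial from the right).
  doubled (with −9 where >9): 6 8 9 9 1 1 1 → sum 35
  kept as-is: 3 5 4 4 7 4 5 → sum 32
Total = 35 + 32 = 67.
Check digit = (10 − (67 mod 10)) mod 10 = 3.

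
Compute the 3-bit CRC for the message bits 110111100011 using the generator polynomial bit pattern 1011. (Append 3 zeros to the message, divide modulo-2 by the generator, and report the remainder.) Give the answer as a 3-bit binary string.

010

Append 3 zeros: 110111100011000. Divide by 1011 (XOR where the leading bit is 1):
  pos 0: 1101 XOR 1011 = 0110
  pos 1: 1101 XOR 1011 = 0110
  pos 2: 1101 XOR 1011 = 0110
  pos 3: 1101 XOR 1011 = 0110
  pos 4: 1100 XOR 1011 = 0111
  pos 5: 1110 XOR 1011 = 0101
  pos 6: 1010 XOR 1011 = 0001
  pos 9: 1110 XOR 1011 = 0101
  pos 10: 1010 XOR 1011 = 0001
Remainder (last 3 bits) = 010. This is the CRC / FCS.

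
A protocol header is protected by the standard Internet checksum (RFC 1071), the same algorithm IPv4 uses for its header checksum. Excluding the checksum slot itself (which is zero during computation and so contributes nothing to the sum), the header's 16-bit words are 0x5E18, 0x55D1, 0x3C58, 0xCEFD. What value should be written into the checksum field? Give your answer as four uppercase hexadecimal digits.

One's-complement addition (fold any carry out of bit 15 back into bit 0):
  0x5E18 + 0x55D1 = 0x0B3E9
  0xB3E9 + 0x3C58 = 0x0F041
  0xF041 + 0xCEFD = 0x1BF3E → wrap carry → 0xBF3F
One's-complement sum = 0xBF3F.
Checksum = ~0xBF3F & 0xFFFF = 0x40C0.

40C0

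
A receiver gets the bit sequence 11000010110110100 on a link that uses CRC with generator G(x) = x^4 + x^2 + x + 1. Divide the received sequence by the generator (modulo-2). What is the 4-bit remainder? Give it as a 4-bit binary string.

Modulo-2 division of 11000010110110100 by 10111:
  pos 0: 11000 XOR 10111 = 01111
  pos 1: 11110 XOR 10111 = 01001
  pos 2: 10011 XOR 10111 = 00100
  pos 4: 10001 XOR 10111 = 00110
  pos 6: 11010 XOR 10111 = 01101
  pos 7: 11011 XOR 10111 = 01100
  pos 8: 11001 XOR 10111 = 01110
  pos 9: 11100 XOR 10111 = 01011
  pos 10: 10111 XOR 10111 = 00000
Remainder = 0000 (zero — the frame passes the CRC check).

0000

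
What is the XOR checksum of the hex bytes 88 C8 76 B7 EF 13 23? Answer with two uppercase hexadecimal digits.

XOR the bytes together:
  start with 0x88
  0x88 ⊕ 0xC8 = 0x40
  0x40 ⊕ 0x76 = 0x36
  0x36 ⊕ 0xB7 = 0x81
  0x81 ⊕ 0xEF = 0x6E
  0x6E ⊕ 0x13 = 0x7D
  0x7D ⊕ 0x23 = 0x5E

5E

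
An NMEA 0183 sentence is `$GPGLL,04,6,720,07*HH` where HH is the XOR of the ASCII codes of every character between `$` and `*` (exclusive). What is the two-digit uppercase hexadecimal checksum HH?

50

XOR the ASCII codes of the payload characters:
  'G' = 0x47 → acc = 0x47
  'P' = 0x50 → acc = 0x17
  'G' = 0x47 → acc = 0x50
  'L' = 0x4C → acc = 0x1C
  'L' = 0x4C → acc = 0x50
  ',' = 0x2C → acc = 0x7C
  '0' = 0x30 → acc = 0x4C
  '4' = 0x34 → acc = 0x78
  ',' = 0x2C → acc = 0x54
  '6' = 0x36 → acc = 0x62
  ',' = 0x2C → acc = 0x4E
  '7' = 0x37 → acc = 0x79
  '2' = 0x32 → acc = 0x4B
  '0' = 0x30 → acc = 0x7B
  ',' = 0x2C → acc = 0x57
  '0' = 0x30 → acc = 0x67
  '7' = 0x37 → acc = 0x50
Checksum = 0x50.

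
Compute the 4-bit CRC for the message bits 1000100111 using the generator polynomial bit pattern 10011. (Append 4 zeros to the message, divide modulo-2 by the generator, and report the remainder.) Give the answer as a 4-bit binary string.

Append 4 zeros: 10001001110000. Divide by 10011 (XOR where the leading bit is 1):
  pos 0: 10001 XOR 10011 = 00010
  pos 3: 10001 XOR 10011 = 00010
  pos 6: 10110 XOR 10011 = 00101
  pos 8: 10100 XOR 10011 = 00111
Remainder (last 4 bits) = 1110. This is the CRC / FCS.

1110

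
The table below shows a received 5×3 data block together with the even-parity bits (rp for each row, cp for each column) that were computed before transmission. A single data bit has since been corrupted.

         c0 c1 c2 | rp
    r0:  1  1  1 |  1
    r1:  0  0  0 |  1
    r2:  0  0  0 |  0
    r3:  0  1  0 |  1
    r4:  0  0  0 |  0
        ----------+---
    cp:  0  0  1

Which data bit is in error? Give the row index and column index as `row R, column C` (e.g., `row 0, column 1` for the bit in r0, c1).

row 1, column 0

Recompute each row's even parity and compare to rp:
  r0: data parity 1, sent rp 1 → ok
  r1: data parity 0, sent rp 1 → mismatch
  r2: data parity 0, sent rp 0 → ok
  r3: data parity 1, sent rp 1 → ok
  r4: data parity 0, sent rp 0 → ok
Recompute each column's even parity and compare to cp:
  c0: data parity 1, sent cp 0 → mismatch
  c1: data parity 0, sent cp 0 → ok
  c2: data parity 1, sent cp 1 → ok
Exactly one row (r1) and one column (c0) fail → the flipped bit is at their intersection.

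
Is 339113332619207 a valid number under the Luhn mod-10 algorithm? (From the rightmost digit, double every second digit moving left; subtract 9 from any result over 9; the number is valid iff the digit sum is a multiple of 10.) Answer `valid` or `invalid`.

valid

From the right, keep odd positions and double even positions (subtract 9 from any doubled value over 9):
  doubled (positions 2,4,...): 0 9 3 6 6 2 6 → sum 32
  kept (positions 1,3,...): 7 2 1 2 3 1 9 3 → sum 28
Total = 60.
60 mod 10 = 0, so the number is valid.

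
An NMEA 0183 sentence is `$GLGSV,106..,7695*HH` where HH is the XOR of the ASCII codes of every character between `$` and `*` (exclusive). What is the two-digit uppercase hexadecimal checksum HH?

73

XOR the ASCII codes of the payload characters:
  'G' = 0x47 → acc = 0x47
  'L' = 0x4C → acc = 0x0B
  'G' = 0x47 → acc = 0x4C
  'S' = 0x53 → acc = 0x1F
  'V' = 0x56 → acc = 0x49
  ',' = 0x2C → acc = 0x65
  '1' = 0x31 → acc = 0x54
  '0' = 0x30 → acc = 0x64
  '6' = 0x36 → acc = 0x52
  '.' = 0x2E → acc = 0x7C
  '.' = 0x2E → acc = 0x52
  ',' = 0x2C → acc = 0x7E
  '7' = 0x37 → acc = 0x49
  '6' = 0x36 → acc = 0x7F
  '9' = 0x39 → acc = 0x46
  '5' = 0x35 → acc = 0x73
Checksum = 0x73.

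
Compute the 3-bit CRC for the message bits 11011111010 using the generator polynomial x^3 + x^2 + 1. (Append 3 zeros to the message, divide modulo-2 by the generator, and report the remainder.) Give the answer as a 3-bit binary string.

Append 3 zeros: 11011111010000. Divide by 1101 (XOR where the leading bit is 1):
  pos 0: 1101 XOR 1101 = 0000
  pos 4: 1111 XOR 1101 = 0010
  pos 6: 1001 XOR 1101 = 0100
  pos 7: 1000 XOR 1101 = 0101
  pos 8: 1010 XOR 1101 = 0111
  pos 9: 1110 XOR 1101 = 0011
Remainder (last 3 bits) = 110. This is the CRC / FCS.

110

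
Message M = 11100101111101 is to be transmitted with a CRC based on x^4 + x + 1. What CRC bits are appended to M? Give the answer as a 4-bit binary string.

Append 4 zeros: 111001011111010000. Divide by 10011 (XOR where the leading bit is 1):
  pos 0: 11100 XOR 10011 = 01111
  pos 1: 11111 XOR 10011 = 01100
  pos 2: 11000 XOR 10011 = 01011
  pos 3: 10111 XOR 10011 = 00100
  pos 5: 10011 XOR 10011 = 00000
  pos 10: 11010 XOR 10011 = 01001
  pos 11: 10010 XOR 10011 = 00001
Remainder (last 4 bits) = 0100. This is the CRC / FCS.

0100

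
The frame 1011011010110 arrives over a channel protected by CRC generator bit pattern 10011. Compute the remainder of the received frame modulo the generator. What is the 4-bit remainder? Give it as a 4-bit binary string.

0000

Modulo-2 division of 1011011010110 by 10011:
  pos 0: 10110 XOR 10011 = 00101
  pos 2: 10111 XOR 10011 = 00100
  pos 4: 10001 XOR 10011 = 00010
  pos 7: 10011 XOR 10011 = 00000
Remainder = 0000 (zero — the frame passes the CRC check).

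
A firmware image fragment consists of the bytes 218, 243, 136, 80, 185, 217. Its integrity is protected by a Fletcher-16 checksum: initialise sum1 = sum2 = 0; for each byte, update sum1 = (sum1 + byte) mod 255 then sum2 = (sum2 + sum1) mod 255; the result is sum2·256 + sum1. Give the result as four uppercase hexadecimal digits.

453B

Running sums (mod 255):
  after byte 0 (218): sum1=218, sum2=218
  after byte 1 (243): sum1=206, sum2=169
  after byte 2 (136): sum1=87, sum2=1
  after byte 3 (80): sum1=167, sum2=168
  after byte 4 (185): sum1=97, sum2=10
  after byte 5 (217): sum1=59, sum2=69
Checksum = sum2·256 + sum1 = 69·256 + 59 = 17723 = 0x453B.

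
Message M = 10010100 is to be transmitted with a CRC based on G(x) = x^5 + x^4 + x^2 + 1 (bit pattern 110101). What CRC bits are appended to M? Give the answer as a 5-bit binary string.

Append 5 zeros: 1001010000000. Divide by 110101 (XOR where the leading bit is 1):
  pos 0: 100101 XOR 110101 = 010000
  pos 1: 100000 XOR 110101 = 010101
  pos 2: 101010 XOR 110101 = 011111
  pos 3: 111110 XOR 110101 = 001011
  pos 5: 101100 XOR 110101 = 011001
  pos 6: 110010 XOR 110101 = 000111
Remainder (last 5 bits) = 01110. This is the CRC / FCS.

01110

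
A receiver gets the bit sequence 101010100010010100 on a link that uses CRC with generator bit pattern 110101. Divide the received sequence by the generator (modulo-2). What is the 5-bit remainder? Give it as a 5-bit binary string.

11001

Modulo-2 division of 101010100010010100 by 110101:
  pos 0: 101010 XOR 110101 = 011111
  pos 1: 111111 XOR 110101 = 001010
  pos 3: 101000 XOR 110101 = 011101
  pos 4: 111010 XOR 110101 = 001111
  pos 6: 111110 XOR 110101 = 001011
  pos 8: 101101 XOR 110101 = 011000
  pos 9: 110000 XOR 110101 = 000101
  pos 12: 101100 XOR 110101 = 011001
Remainder = 11001 (nonzero — an error is detected).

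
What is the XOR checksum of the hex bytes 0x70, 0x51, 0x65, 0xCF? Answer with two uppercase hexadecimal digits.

XOR the bytes together:
  start with 0x70
  0x70 ⊕ 0x51 = 0x21
  0x21 ⊕ 0x65 = 0x44
  0x44 ⊕ 0xCF = 0x8B

8B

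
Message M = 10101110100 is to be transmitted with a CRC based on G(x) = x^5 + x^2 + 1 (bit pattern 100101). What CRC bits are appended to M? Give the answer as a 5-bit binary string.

Append 5 zeros: 1010111010000000. Divide by 100101 (XOR where the leading bit is 1):
  pos 0: 101011 XOR 100101 = 001110
  pos 2: 111010 XOR 100101 = 011111
  pos 3: 111111 XOR 100101 = 011010
  pos 4: 110100 XOR 100101 = 010001
  pos 5: 100010 XOR 100101 = 000111
  pos 8: 111000 XOR 100101 = 011101
  pos 9: 111010 XOR 100101 = 011111
  pos 10: 111110 XOR 100101 = 011011
Remainder (last 5 bits) = 11011. This is the CRC / FCS.

11011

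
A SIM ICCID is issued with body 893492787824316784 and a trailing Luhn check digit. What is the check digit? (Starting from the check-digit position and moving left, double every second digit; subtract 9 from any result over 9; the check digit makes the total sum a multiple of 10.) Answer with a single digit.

Partial digits right→left: 4 8 7 6 1 3 4 2 8 7 8 7 2 9 4 3 9 8
Double every second digit counting from the check-digit position (so the 1st, 3rd, 5th, ... of the partial from the right).
  doubled (with −9 where >9): 8 5 2 8 7 7 4 8 9 → sum 58
  kept as-is: 8 6 3 2 7 7 9 3 8 → sum 53
Total = 58 + 53 = 111.
Check digit = (10 − (111 mod 10)) mod 10 = 9.

9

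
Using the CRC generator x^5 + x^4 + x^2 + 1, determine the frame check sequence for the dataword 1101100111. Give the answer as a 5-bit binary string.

11111

Append 5 zeros: 110110011100000. Divide by 110101 (XOR where the leading bit is 1):
  pos 0: 110110 XOR 110101 = 000011
  pos 4: 110111 XOR 110101 = 000010
  pos 8: 100000 XOR 110101 = 010101
  pos 9: 101010 XOR 110101 = 011111
Remainder (last 5 bits) = 11111. This is the CRC / FCS.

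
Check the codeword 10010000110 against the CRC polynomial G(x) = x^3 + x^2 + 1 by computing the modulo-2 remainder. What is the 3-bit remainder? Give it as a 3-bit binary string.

010

Modulo-2 division of 10010000110 by 1101:
  pos 0: 1001 XOR 1101 = 0100
  pos 1: 1000 XOR 1101 = 0101
  pos 2: 1010 XOR 1101 = 0111
  pos 3: 1110 XOR 1101 = 0011
  pos 5: 1101 XOR 1101 = 0000
Remainder = 010 (nonzero — an error is detected).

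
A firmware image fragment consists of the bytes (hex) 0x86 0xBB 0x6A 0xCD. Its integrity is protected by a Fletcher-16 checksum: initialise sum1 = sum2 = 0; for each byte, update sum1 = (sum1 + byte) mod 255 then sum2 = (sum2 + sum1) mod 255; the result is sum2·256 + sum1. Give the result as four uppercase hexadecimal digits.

EF7A

Running sums (mod 255):
  after byte 0 (0x86): sum1=134, sum2=134
  after byte 1 (0xBB): sum1=66, sum2=200
  after byte 2 (0x6A): sum1=172, sum2=117
  after byte 3 (0xCD): sum1=122, sum2=239
Checksum = sum2·256 + sum1 = 239·256 + 122 = 61306 = 0xEF7A.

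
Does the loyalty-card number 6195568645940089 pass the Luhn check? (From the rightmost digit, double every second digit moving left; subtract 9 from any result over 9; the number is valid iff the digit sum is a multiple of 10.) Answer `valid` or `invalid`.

valid

From the right, keep odd positions and double even positions (subtract 9 from any doubled value over 9):
  doubled (positions 2,4,...): 7 0 9 8 7 1 9 3 → sum 44
  kept (positions 1,3,...): 9 0 4 5 6 6 5 1 → sum 36
Total = 80.
80 mod 10 = 0, so the number is valid.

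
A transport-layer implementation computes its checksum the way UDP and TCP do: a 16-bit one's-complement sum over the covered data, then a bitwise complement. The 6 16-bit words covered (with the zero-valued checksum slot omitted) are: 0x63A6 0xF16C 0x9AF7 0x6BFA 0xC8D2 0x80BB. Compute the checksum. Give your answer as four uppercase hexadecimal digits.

5A6C

One's-complement addition (fold any carry out of bit 15 back into bit 0):
  0x63A6 + 0xF16C = 0x15512 → wrap carry → 0x5513
  0x5513 + 0x9AF7 = 0x0F00A
  0xF00A + 0x6BFA = 0x15C04 → wrap carry → 0x5C05
  0x5C05 + 0xC8D2 = 0x124D7 → wrap carry → 0x24D8
  0x24D8 + 0x80BB = 0x0A593
One's-complement sum = 0xA593.
Checksum = ~0xA593 & 0xFFFF = 0x5A6C.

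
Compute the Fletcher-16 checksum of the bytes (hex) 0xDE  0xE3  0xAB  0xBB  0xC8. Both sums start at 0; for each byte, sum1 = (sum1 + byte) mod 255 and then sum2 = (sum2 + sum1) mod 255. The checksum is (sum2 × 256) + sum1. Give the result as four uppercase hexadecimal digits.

Running sums (mod 255):
  after byte 0 (0xDE): sum1=222, sum2=222
  after byte 1 (0xE3): sum1=194, sum2=161
  after byte 2 (0xAB): sum1=110, sum2=16
  after byte 3 (0xBB): sum1=42, sum2=58
  after byte 4 (0xC8): sum1=242, sum2=45
Checksum = sum2·256 + sum1 = 45·256 + 242 = 11762 = 0x2DF2.

2DF2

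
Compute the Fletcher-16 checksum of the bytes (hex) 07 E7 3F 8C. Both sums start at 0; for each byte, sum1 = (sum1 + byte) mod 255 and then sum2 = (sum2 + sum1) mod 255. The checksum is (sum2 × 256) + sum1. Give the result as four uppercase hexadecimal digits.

DEBA

Running sums (mod 255):
  after byte 0 (07): sum1=7, sum2=7
  after byte 1 (E7): sum1=238, sum2=245
  after byte 2 (3F): sum1=46, sum2=36
  after byte 3 (8C): sum1=186, sum2=222
Checksum = sum2·256 + sum1 = 222·256 + 186 = 57018 = 0xDEBA.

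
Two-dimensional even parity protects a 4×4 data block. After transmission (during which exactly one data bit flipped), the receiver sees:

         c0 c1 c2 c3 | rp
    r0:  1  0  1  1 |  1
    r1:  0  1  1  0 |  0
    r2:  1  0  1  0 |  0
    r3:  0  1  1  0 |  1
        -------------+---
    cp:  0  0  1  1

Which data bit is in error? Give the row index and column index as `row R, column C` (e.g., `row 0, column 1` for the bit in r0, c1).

Recompute each row's even parity and compare to rp:
  r0: data parity 1, sent rp 1 → ok
  r1: data parity 0, sent rp 0 → ok
  r2: data parity 0, sent rp 0 → ok
  r3: data parity 0, sent rp 1 → mismatch
Recompute each column's even parity and compare to cp:
  c0: data parity 0, sent cp 0 → ok
  c1: data parity 0, sent cp 0 → ok
  c2: data parity 0, sent cp 1 → mismatch
  c3: data parity 1, sent cp 1 → ok
Exactly one row (r3) and one column (c2) fail → the flipped bit is at their intersection.

row 3, column 2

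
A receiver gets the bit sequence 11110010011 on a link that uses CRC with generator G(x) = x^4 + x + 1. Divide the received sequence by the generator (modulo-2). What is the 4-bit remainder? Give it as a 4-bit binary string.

Modulo-2 division of 11110010011 by 10011:
  pos 0: 11110 XOR 10011 = 01101
  pos 1: 11010 XOR 10011 = 01001
  pos 2: 10011 XOR 10011 = 00000
Remainder = 0011 (nonzero — an error is detected).

0011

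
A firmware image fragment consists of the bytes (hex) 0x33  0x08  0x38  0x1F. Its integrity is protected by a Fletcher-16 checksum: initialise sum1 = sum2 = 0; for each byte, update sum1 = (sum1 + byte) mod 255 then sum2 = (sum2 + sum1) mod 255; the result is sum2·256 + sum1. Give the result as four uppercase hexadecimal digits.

Running sums (mod 255):
  after byte 0 (0x33): sum1=51, sum2=51
  after byte 1 (0x08): sum1=59, sum2=110
  after byte 2 (0x38): sum1=115, sum2=225
  after byte 3 (0x1F): sum1=146, sum2=116
Checksum = sum2·256 + sum1 = 116·256 + 146 = 29842 = 0x7492.

7492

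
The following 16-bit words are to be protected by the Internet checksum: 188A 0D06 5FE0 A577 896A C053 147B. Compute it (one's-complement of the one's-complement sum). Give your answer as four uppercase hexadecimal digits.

One's-complement addition (fold any carry out of bit 15 back into bit 0):
  0x188A + 0x0D06 = 0x02590
  0x2590 + 0x5FE0 = 0x08570
  0x8570 + 0xA577 = 0x12AE7 → wrap carry → 0x2AE8
  0x2AE8 + 0x896A = 0x0B452
  0xB452 + 0xC053 = 0x174A5 → wrap carry → 0x74A6
  0x74A6 + 0x147B = 0x08921
One's-complement sum = 0x8921.
Checksum = ~0x8921 & 0xFFFF = 0x76DE.

76DE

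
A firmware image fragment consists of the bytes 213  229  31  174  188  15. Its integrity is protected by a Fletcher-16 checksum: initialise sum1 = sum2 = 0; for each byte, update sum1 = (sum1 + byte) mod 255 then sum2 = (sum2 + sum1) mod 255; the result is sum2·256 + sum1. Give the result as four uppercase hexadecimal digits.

9155

Running sums (mod 255):
  after byte 0 (213): sum1=213, sum2=213
  after byte 1 (229): sum1=187, sum2=145
  after byte 2 (31): sum1=218, sum2=108
  after byte 3 (174): sum1=137, sum2=245
  after byte 4 (188): sum1=70, sum2=60
  after byte 5 (15): sum1=85, sum2=145
Checksum = sum2·256 + sum1 = 145·256 + 85 = 37205 = 0x9155.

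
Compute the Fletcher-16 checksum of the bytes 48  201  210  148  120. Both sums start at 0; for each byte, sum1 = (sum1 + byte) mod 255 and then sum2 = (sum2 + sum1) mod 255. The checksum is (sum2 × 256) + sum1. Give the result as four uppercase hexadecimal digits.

Running sums (mod 255):
  after byte 0 (48): sum1=48, sum2=48
  after byte 1 (201): sum1=249, sum2=42
  after byte 2 (210): sum1=204, sum2=246
  after byte 3 (148): sum1=97, sum2=88
  after byte 4 (120): sum1=217, sum2=50
Checksum = sum2·256 + sum1 = 50·256 + 217 = 13017 = 0x32D9.

32D9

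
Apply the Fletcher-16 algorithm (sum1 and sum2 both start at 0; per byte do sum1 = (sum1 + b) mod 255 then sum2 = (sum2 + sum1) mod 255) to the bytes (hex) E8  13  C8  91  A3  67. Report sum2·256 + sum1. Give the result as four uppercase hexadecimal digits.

5B61

Running sums (mod 255):
  after byte 0 (E8): sum1=232, sum2=232
  after byte 1 (13): sum1=251, sum2=228
  after byte 2 (C8): sum1=196, sum2=169
  after byte 3 (91): sum1=86, sum2=0
  after byte 4 (A3): sum1=249, sum2=249
  after byte 5 (67): sum1=97, sum2=91
Checksum = sum2·256 + sum1 = 91·256 + 97 = 23393 = 0x5B61.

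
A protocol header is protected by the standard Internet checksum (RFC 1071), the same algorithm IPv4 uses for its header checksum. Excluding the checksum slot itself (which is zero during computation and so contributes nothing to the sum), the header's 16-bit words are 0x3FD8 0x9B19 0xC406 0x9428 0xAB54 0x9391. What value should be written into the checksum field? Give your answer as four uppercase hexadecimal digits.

8DF8

One's-complement addition (fold any carry out of bit 15 back into bit 0):
  0x3FD8 + 0x9B19 = 0x0DAF1
  0xDAF1 + 0xC406 = 0x19EF7 → wrap carry → 0x9EF8
  0x9EF8 + 0x9428 = 0x13320 → wrap carry → 0x3321
  0x3321 + 0xAB54 = 0x0DE75
  0xDE75 + 0x9391 = 0x17206 → wrap carry → 0x7207
One's-complement sum = 0x7207.
Checksum = ~0x7207 & 0xFFFF = 0x8DF8.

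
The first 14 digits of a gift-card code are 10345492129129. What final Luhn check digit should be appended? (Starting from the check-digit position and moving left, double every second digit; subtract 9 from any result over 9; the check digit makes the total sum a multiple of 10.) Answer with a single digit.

Partial digits right→left: 9 2 1 9 2 1 2 9 4 5 4 3 0 1
Double every second digit counting from the check-digit position (so the 1st, 3rd, 5th, ... of the partial from the right).
  doubled (with −9 where >9): 9 2 4 4 8 8 0 → sum 35
  kept as-is: 2 9 1 9 5 3 1 → sum 30
Total = 35 + 30 = 65.
Check digit = (10 − (65 mod 10)) mod 10 = 5.

5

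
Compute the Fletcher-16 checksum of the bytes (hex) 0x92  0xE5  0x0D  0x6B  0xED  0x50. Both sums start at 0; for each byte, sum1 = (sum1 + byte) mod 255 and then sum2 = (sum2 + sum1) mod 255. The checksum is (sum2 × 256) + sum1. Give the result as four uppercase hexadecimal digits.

Running sums (mod 255):
  after byte 0 (0x92): sum1=146, sum2=146
  after byte 1 (0xE5): sum1=120, sum2=11
  after byte 2 (0x0D): sum1=133, sum2=144
  after byte 3 (0x6B): sum1=240, sum2=129
  after byte 4 (0xED): sum1=222, sum2=96
  after byte 5 (0x50): sum1=47, sum2=143
Checksum = sum2·256 + sum1 = 143·256 + 47 = 36655 = 0x8F2F.

8F2F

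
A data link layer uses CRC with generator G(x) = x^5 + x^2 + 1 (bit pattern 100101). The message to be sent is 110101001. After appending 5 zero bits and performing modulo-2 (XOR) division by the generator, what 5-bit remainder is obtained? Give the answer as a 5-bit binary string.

Append 5 zeros: 11010100100000. Divide by 100101 (XOR where the leading bit is 1):
  pos 0: 110101 XOR 100101 = 010000
  pos 1: 100000 XOR 100101 = 000101
  pos 4: 101010 XOR 100101 = 001111
  pos 6: 111100 XOR 100101 = 011001
  pos 7: 110010 XOR 100101 = 010111
  pos 8: 101110 XOR 100101 = 001011
Remainder (last 5 bits) = 01011. This is the CRC / FCS.

01011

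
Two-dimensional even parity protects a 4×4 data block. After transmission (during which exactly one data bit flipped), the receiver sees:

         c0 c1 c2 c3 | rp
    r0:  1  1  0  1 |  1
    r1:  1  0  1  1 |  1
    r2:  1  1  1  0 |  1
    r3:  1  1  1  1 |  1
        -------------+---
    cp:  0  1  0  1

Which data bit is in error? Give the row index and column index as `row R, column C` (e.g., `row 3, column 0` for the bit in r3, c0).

row 3, column 2

Recompute each row's even parity and compare to rp:
  r0: data parity 1, sent rp 1 → ok
  r1: data parity 1, sent rp 1 → ok
  r2: data parity 1, sent rp 1 → ok
  r3: data parity 0, sent rp 1 → mismatch
Recompute each column's even parity and compare to cp:
  c0: data parity 0, sent cp 0 → ok
  c1: data parity 1, sent cp 1 → ok
  c2: data parity 1, sent cp 0 → mismatch
  c3: data parity 1, sent cp 1 → ok
Exactly one row (r3) and one column (c2) fail → the flipped bit is at their intersection.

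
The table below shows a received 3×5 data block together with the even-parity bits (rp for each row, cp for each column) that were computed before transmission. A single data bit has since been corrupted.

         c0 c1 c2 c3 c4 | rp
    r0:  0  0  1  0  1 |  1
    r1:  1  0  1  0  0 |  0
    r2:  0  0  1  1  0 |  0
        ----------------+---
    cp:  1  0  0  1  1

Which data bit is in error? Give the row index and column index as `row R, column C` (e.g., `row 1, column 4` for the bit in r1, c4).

row 0, column 2

Recompute each row's even parity and compare to rp:
  r0: data parity 0, sent rp 1 → mismatch
  r1: data parity 0, sent rp 0 → ok
  r2: data parity 0, sent rp 0 → ok
Recompute each column's even parity and compare to cp:
  c0: data parity 1, sent cp 1 → ok
  c1: data parity 0, sent cp 0 → ok
  c2: data parity 1, sent cp 0 → mismatch
  c3: data parity 1, sent cp 1 → ok
  c4: data parity 1, sent cp 1 → ok
Exactly one row (r0) and one column (c2) fail → the flipped bit is at their intersection.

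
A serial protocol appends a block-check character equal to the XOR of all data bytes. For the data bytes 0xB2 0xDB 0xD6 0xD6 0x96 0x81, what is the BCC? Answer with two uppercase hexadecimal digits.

7E

XOR the bytes together:
  start with 0xB2
  0xB2 ⊕ 0xDB = 0x69
  0x69 ⊕ 0xD6 = 0xBF
  0xBF ⊕ 0xD6 = 0x69
  0x69 ⊕ 0x96 = 0xFF
  0xFF ⊕ 0x81 = 0x7E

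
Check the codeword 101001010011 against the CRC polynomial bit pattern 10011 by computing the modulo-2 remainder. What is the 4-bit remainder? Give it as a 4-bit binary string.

1000

Modulo-2 division of 101001010011 by 10011:
  pos 0: 10100 XOR 10011 = 00111
  pos 2: 11110 XOR 10011 = 01101
  pos 3: 11011 XOR 10011 = 01000
  pos 4: 10000 XOR 10011 = 00011
  pos 7: 11011 XOR 10011 = 01000
Remainder = 1000 (nonzero — an error is detected).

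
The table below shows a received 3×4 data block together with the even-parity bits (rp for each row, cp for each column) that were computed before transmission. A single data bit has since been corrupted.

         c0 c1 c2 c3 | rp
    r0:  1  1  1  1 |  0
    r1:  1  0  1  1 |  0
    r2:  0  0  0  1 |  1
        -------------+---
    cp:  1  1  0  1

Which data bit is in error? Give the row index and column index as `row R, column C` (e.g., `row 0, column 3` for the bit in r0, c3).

row 1, column 0

Recompute each row's even parity and compare to rp:
  r0: data parity 0, sent rp 0 → ok
  r1: data parity 1, sent rp 0 → mismatch
  r2: data parity 1, sent rp 1 → ok
Recompute each column's even parity and compare to cp:
  c0: data parity 0, sent cp 1 → mismatch
  c1: data parity 1, sent cp 1 → ok
  c2: data parity 0, sent cp 0 → ok
  c3: data parity 1, sent cp 1 → ok
Exactly one row (r1) and one column (c0) fail → the flipped bit is at their intersection.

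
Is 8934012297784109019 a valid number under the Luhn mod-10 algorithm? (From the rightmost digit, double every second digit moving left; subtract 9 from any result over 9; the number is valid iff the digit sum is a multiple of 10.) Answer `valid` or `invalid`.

valid

From the right, keep odd positions and double even positions (subtract 9 from any doubled value over 9):
  doubled (positions 2,4,...): 2 9 2 7 5 4 2 8 9 → sum 48
  kept (positions 1,3,...): 9 0 0 4 7 9 2 0 3 8 → sum 42
Total = 90.
90 mod 10 = 0, so the number is valid.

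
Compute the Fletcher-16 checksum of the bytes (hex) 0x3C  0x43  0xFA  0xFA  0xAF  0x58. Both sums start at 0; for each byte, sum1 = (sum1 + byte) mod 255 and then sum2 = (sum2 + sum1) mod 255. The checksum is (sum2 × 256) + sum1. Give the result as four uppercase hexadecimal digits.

4E7D

Running sums (mod 255):
  after byte 0 (0x3C): sum1=60, sum2=60
  after byte 1 (0x43): sum1=127, sum2=187
  after byte 2 (0xFA): sum1=122, sum2=54
  after byte 3 (0xFA): sum1=117, sum2=171
  after byte 4 (0xAF): sum1=37, sum2=208
  after byte 5 (0x58): sum1=125, sum2=78
Checksum = sum2·256 + sum1 = 78·256 + 125 = 20093 = 0x4E7D.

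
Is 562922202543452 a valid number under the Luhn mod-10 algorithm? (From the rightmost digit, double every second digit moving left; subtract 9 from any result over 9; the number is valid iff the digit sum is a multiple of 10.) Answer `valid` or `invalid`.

invalid

From the right, keep odd positions and double even positions (subtract 9 from any doubled value over 9):
  doubled (positions 2,4,...): 1 6 1 0 4 9 3 → sum 24
  kept (positions 1,3,...): 2 4 4 2 2 2 2 5 → sum 23
Total = 47.
47 mod 10 = 7, so the number is invalid.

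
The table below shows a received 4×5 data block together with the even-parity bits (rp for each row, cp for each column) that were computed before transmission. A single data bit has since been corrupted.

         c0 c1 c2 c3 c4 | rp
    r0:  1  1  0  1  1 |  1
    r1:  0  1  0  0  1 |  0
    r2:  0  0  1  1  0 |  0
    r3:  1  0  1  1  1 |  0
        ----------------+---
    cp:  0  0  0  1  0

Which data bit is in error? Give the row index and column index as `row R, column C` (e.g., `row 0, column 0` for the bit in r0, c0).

Recompute each row's even parity and compare to rp:
  r0: data parity 0, sent rp 1 → mismatch
  r1: data parity 0, sent rp 0 → ok
  r2: data parity 0, sent rp 0 → ok
  r3: data parity 0, sent rp 0 → ok
Recompute each column's even parity and compare to cp:
  c0: data parity 0, sent cp 0 → ok
  c1: data parity 0, sent cp 0 → ok
  c2: data parity 0, sent cp 0 → ok
  c3: data parity 1, sent cp 1 → ok
  c4: data parity 1, sent cp 0 → mismatch
Exactly one row (r0) and one column (c4) fail → the flipped bit is at their intersection.

row 0, column 4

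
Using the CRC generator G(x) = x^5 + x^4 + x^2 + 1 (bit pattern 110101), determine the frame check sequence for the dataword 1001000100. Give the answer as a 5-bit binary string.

Append 5 zeros: 100100010000000. Divide by 110101 (XOR where the leading bit is 1):
  pos 0: 100100 XOR 110101 = 010001
  pos 1: 100010 XOR 110101 = 010111
  pos 2: 101111 XOR 110101 = 011010
  pos 3: 110100 XOR 110101 = 000001
  pos 8: 100000 XOR 110101 = 010101
  pos 9: 101010 XOR 110101 = 011111
Remainder (last 5 bits) = 11111. This is the CRC / FCS.

11111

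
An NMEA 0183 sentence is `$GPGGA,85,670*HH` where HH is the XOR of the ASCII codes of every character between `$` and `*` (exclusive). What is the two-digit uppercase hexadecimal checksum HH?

6A

XOR the ASCII codes of the payload characters:
  'G' = 0x47 → acc = 0x47
  'P' = 0x50 → acc = 0x17
  'G' = 0x47 → acc = 0x50
  'G' = 0x47 → acc = 0x17
  'A' = 0x41 → acc = 0x56
  ',' = 0x2C → acc = 0x7A
  '8' = 0x38 → acc = 0x42
  '5' = 0x35 → acc = 0x77
  ',' = 0x2C → acc = 0x5B
  '6' = 0x36 → acc = 0x6D
  '7' = 0x37 → acc = 0x5A
  '0' = 0x30 → acc = 0x6A
Checksum = 0x6A.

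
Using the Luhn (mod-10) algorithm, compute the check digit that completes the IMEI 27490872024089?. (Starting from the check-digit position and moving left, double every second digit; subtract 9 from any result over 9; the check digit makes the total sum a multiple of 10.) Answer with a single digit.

Partial digits right→left: 9 8 0 4 2 0 2 7 8 0 9 4 7 2
Double every second digit counting from the check-digit position (so the 1st, 3rd, 5th, ... of the partial from the right).
  doubled (with −9 where >9): 9 0 4 4 7 9 5 → sum 38
  kept as-is: 8 4 0 7 0 4 2 → sum 25
Total = 38 + 25 = 63.
Check digit = (10 − (63 mod 10)) mod 10 = 7.

7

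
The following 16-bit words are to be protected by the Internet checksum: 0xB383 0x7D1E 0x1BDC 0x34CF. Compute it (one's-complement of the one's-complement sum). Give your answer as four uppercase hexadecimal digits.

One's-complement addition (fold any carry out of bit 15 back into bit 0):
  0xB383 + 0x7D1E = 0x130A1 → wrap carry → 0x30A2
  0x30A2 + 0x1BDC = 0x04C7E
  0x4C7E + 0x34CF = 0x0814D
One's-complement sum = 0x814D.
Checksum = ~0x814D & 0xFFFF = 0x7EB2.

7EB2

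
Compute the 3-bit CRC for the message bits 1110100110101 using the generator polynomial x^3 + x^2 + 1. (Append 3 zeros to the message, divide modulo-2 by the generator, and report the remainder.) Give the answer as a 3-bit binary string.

111

Append 3 zeros: 1110100110101000. Divide by 1101 (XOR where the leading bit is 1):
  pos 0: 1110 XOR 1101 = 0011
  pos 2: 1110 XOR 1101 = 0011
  pos 4: 1101 XOR 1101 = 0000
  pos 8: 1010 XOR 1101 = 0111
  pos 9: 1111 XOR 1101 = 0010
  pos 11: 1000 XOR 1101 = 0101
  pos 12: 1010 XOR 1101 = 0111
Remainder (last 3 bits) = 111. This is the CRC / FCS.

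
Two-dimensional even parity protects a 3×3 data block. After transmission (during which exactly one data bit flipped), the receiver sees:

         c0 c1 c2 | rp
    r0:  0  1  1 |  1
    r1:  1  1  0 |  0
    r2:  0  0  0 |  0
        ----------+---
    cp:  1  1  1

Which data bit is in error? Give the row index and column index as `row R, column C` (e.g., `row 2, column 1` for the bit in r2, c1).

row 0, column 1

Recompute each row's even parity and compare to rp:
  r0: data parity 0, sent rp 1 → mismatch
  r1: data parity 0, sent rp 0 → ok
  r2: data parity 0, sent rp 0 → ok
Recompute each column's even parity and compare to cp:
  c0: data parity 1, sent cp 1 → ok
  c1: data parity 0, sent cp 1 → mismatch
  c2: data parity 1, sent cp 1 → ok
Exactly one row (r0) and one column (c1) fail → the flipped bit is at their intersection.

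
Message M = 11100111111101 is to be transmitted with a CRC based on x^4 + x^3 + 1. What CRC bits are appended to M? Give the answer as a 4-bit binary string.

Append 4 zeros: 111001111111010000. Divide by 11001 (XOR where the leading bit is 1):
  pos 0: 11100 XOR 11001 = 00101
  pos 2: 10111 XOR 11001 = 01110
  pos 3: 11101 XOR 11001 = 00100
  pos 5: 10011 XOR 11001 = 01010
  pos 6: 10101 XOR 11001 = 01100
  pos 7: 11001 XOR 11001 = 00000
  pos 13: 10000 XOR 11001 = 01001
Remainder (last 4 bits) = 1001. This is the CRC / FCS.

1001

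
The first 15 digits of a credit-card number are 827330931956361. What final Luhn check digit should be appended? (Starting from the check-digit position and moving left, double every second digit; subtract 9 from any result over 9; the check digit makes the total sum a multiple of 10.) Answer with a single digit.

3

Partial digits right→left: 1 6 3 6 5 9 1 3 9 0 3 3 7 2 8
Double every second digit counting from the check-digit position (so the 1st, 3rd, 5th, ... of the partial from the right).
  doubled (with −9 where >9): 2 6 1 2 9 6 5 7 → sum 38
  kept as-is: 6 6 9 3 0 3 2 → sum 29
Total = 38 + 29 = 67.
Check digit = (10 − (67 mod 10)) mod 10 = 3.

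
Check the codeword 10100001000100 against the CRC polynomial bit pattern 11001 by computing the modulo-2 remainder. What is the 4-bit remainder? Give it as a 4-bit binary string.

Modulo-2 division of 10100001000100 by 11001:
  pos 0: 10100 XOR 11001 = 01101
  pos 1: 11010 XOR 11001 = 00011
  pos 4: 11010 XOR 11001 = 00011
  pos 7: 11001 XOR 11001 = 00000
Remainder = 0000 (zero — the frame passes the CRC check).

0000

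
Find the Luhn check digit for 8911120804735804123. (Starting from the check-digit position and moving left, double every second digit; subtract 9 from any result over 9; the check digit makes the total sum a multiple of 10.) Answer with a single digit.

Partial digits right→left: 3 2 1 4 0 8 5 3 7 4 0 8 0 2 1 1 1 9 8
Double every second digit counting from the check-digit position (so the 1st, 3rd, 5th, ... of the partial from the right).
  doubled (with −9 where >9): 6 2 0 1 5 0 0 2 2 7 → sum 25
  kept as-is: 2 4 8 3 4 8 2 1 9 → sum 41
Total = 25 + 41 = 66.
Check digit = (10 − (66 mod 10)) mod 10 = 4.

4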